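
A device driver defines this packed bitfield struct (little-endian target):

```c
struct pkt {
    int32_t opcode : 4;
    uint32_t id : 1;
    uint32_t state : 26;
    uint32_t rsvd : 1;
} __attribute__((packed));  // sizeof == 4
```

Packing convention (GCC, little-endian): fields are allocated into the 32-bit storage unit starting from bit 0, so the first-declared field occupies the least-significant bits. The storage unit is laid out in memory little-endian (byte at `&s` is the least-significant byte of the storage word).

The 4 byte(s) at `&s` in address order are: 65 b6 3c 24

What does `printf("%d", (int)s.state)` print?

18998707

[0]=0x65 [1]=0xb6 [2]=0x3c [3]=0x24 (little-endian) → word 0x243cb665
opcode:4 @ bit 0 → (0x243cb665>>0)&0xf = 0x5
id:1 @ bit 4 → (0x243cb665>>4)&0x1 = 0x0
state:26 @ bit 5 → (0x243cb665>>5)&0x3ffffff = 0x121e5b3  ←
rsvd:1 @ bit 31 → (0x243cb665>>31)&0x1 = 0x0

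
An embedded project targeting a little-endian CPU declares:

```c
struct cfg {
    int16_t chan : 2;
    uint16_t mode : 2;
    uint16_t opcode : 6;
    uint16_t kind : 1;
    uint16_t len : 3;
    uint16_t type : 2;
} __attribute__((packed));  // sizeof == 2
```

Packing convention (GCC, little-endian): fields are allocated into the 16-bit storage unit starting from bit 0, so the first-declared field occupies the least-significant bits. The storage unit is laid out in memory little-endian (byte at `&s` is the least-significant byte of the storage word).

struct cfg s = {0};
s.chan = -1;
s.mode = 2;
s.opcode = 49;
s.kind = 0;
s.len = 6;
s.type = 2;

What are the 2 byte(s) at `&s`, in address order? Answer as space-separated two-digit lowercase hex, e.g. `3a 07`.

chan:2 = -1 → 0x3 << 0 → word 0x0003
mode:2 = 2 → 0x2 << 2 → word 0x000b
opcode:6 = 49 → 0x31 << 4 → word 0x031b
kind:1 = 0 → 0x0 << 10 → word 0x031b
len:3 = 6 → 0x6 << 11 → word 0x331b
type:2 = 2 → 0x2 << 14 → word 0xb31b
word = 0xb31b → little-endian bytes:
  [0]=0x1b  [1]=0xb3

1b b3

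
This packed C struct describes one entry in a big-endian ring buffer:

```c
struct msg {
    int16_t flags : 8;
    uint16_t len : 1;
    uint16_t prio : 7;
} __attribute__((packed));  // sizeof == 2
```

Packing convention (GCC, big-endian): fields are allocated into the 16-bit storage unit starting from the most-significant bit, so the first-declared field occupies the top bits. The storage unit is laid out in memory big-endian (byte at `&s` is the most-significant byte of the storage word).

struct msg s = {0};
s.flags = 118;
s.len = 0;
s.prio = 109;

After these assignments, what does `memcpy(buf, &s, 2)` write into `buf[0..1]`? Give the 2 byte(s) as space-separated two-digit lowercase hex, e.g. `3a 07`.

flags (8b) val=118 bits=0x76 at bit 8: 0x7600
len (1b) val=0 bits=0x0 at bit 7: 0x7600
prio (7b) val=109 bits=0x6d at bit 0: 0x766d
word = 0x766d → big-endian bytes:
  [0]=0x76  [1]=0x6d

76 6d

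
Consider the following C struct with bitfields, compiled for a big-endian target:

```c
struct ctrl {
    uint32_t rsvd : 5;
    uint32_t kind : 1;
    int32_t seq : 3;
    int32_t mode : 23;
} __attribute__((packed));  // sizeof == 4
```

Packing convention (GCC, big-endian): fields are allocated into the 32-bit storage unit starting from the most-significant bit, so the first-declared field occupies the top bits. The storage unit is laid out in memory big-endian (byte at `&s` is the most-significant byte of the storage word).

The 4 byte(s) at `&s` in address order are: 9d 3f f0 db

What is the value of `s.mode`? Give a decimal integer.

4190427

[0]=0x9d [1]=0x3f [2]=0xf0 [3]=0xdb (big-endian) → word 0x9d3ff0db
rsvd:5 @ bit 27 → (0x9d3ff0db>>27)&0x1f = 0x13
kind:1 @ bit 26 → (0x9d3ff0db>>26)&0x1 = 0x1
seq:3 @ bit 23 → (0x9d3ff0db>>23)&0x7 = 0x2
mode:23 @ bit 0 → (0x9d3ff0db>>0)&0x7fffff = 0x3ff0db  ←
mode signed 23b, MSB=0: value = 4190427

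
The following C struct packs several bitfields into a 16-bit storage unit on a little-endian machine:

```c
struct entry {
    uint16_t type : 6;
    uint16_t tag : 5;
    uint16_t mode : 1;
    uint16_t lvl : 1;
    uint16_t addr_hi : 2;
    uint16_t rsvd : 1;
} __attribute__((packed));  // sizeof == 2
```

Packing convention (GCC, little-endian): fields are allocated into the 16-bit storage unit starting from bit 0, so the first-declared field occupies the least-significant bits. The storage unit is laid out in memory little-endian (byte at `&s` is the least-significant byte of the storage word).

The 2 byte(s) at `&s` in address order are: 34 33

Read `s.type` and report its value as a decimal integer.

[0]=0x34 [1]=0x33 (little-endian) → word 0x3334
type [0+:6] = (word>>0) & 0x3f = 52  ←
tag [6+:5] = (word>>6) & 0x1f = 12
mode [11+:1] = (word>>11) & 0x1 = 0
lvl [12+:1] = (word>>12) & 0x1 = 1
addr_hi [13+:2] = (word>>13) & 0x3 = 1
rsvd [15+:1] = (word>>15) & 0x1 = 0

52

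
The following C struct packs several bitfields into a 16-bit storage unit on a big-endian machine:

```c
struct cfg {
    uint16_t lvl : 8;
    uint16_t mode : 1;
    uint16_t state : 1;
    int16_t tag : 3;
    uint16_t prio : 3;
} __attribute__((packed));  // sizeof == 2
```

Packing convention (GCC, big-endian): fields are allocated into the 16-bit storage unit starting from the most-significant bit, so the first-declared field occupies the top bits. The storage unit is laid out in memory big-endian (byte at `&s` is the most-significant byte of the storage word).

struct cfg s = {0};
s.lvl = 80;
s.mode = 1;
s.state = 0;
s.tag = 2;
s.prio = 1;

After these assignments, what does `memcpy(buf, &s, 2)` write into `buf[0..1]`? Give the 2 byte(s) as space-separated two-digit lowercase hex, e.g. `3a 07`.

[8+:8] lvl=80 & 0xff = 0x50; word=0x5000
[7+:1] mode=1 & 0x1 = 0x1; word=0x5080
[6+:1] state=0 & 0x1 = 0x0; word=0x5080
[3+:3] tag=2 & 0x7 = 0x2; word=0x5090
[0+:3] prio=1 & 0x7 = 0x1; word=0x5091
word = 0x5091 → big-endian bytes:
  [0]=0x50  [1]=0x91

50 91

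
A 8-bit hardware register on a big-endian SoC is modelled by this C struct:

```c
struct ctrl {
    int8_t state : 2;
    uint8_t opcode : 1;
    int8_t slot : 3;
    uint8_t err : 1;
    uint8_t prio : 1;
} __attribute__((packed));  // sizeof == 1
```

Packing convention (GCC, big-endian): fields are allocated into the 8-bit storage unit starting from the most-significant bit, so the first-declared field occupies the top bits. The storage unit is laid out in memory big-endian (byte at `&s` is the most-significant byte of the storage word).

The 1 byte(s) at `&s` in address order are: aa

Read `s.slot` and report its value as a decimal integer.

[0]=0xaa (big-endian) → word 0xaa
state:2 @ bit 6 → (0xaa>>6)&0x3 = 0x2
opcode:1 @ bit 5 → (0xaa>>5)&0x1 = 0x1
slot:3 @ bit 2 → (0xaa>>2)&0x7 = 0x2  ←
err:1 @ bit 1 → (0xaa>>1)&0x1 = 0x1
prio:1 @ bit 0 → (0xaa>>0)&0x1 = 0x0
slot signed 3b, MSB=0: value = 2

2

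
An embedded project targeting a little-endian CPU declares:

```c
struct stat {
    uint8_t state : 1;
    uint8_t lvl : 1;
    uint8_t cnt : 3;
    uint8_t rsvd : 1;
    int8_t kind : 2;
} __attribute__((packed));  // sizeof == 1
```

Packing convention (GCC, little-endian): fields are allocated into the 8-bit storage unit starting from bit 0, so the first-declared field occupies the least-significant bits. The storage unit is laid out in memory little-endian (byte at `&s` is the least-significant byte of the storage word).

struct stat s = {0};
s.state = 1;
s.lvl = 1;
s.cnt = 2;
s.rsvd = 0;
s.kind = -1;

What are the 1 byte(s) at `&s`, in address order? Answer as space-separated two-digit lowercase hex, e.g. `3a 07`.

[0+:1] state=1 & 0x1 = 0x1; word=0x01
[1+:1] lvl=1 & 0x1 = 0x1; word=0x03
[2+:3] cnt=2 & 0x7 = 0x2; word=0x0b
[5+:1] rsvd=0 & 0x1 = 0x0; word=0x0b
[6+:2] kind=-1 & 0x3 = 0x3; word=0xcb
word = 0xcb → little-endian bytes:
  [0]=0xcb

cb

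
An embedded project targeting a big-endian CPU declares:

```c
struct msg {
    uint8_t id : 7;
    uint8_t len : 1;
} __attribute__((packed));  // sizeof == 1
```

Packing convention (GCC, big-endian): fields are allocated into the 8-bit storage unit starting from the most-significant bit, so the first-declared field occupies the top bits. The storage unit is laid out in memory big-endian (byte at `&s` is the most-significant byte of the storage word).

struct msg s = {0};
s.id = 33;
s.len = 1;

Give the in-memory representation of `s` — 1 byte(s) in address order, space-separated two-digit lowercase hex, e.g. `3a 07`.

43

id (7b) val=33 bits=0x21 at bit 1: 0x42
len (1b) val=1 bits=0x1 at bit 0: 0x43
word = 0x43 → big-endian bytes:
  [0]=0x43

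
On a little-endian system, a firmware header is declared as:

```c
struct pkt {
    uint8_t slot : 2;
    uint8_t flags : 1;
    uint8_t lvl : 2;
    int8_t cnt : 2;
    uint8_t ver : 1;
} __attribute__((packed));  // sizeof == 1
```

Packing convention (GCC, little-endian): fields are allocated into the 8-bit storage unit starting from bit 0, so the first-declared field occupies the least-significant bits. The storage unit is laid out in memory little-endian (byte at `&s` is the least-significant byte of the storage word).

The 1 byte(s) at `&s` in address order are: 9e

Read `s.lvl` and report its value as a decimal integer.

[0]=0x9e (little-endian) → word 0x9e
slot:2 @ bit 0 → (0x9e>>0)&0x3 = 0x2
flags:1 @ bit 2 → (0x9e>>2)&0x1 = 0x1
lvl:2 @ bit 3 → (0x9e>>3)&0x3 = 0x3  ←
cnt:2 @ bit 5 → (0x9e>>5)&0x3 = 0x0
ver:1 @ bit 7 → (0x9e>>7)&0x1 = 0x1

3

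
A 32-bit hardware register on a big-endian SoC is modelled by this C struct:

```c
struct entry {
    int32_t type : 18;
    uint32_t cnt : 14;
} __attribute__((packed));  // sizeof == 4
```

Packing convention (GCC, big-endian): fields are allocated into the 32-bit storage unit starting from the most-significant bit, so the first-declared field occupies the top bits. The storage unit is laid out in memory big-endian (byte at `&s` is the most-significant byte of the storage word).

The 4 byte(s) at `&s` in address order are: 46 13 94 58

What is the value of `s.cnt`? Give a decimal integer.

[0]=0x46 [1]=0x13 [2]=0x94 [3]=0x58 (big-endian) → word 0x46139458
type [14+:18] = (word>>14) & 0x3ffff = 71758
cnt [0+:14] = (word>>0) & 0x3fff = 5208  ←

5208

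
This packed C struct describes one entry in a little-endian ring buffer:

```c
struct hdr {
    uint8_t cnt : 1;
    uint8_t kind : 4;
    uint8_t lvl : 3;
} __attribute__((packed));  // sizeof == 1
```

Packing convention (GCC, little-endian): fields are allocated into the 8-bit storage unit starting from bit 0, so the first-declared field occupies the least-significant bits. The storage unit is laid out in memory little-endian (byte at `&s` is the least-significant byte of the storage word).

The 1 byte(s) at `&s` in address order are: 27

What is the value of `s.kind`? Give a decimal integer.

3

[0]=0x27 (little-endian) → word 0x27
cnt:1 @ bit 0 → (0x27>>0)&0x1 = 0x1
kind:4 @ bit 1 → (0x27>>1)&0xf = 0x3  ←
lvl:3 @ bit 5 → (0x27>>5)&0x7 = 0x1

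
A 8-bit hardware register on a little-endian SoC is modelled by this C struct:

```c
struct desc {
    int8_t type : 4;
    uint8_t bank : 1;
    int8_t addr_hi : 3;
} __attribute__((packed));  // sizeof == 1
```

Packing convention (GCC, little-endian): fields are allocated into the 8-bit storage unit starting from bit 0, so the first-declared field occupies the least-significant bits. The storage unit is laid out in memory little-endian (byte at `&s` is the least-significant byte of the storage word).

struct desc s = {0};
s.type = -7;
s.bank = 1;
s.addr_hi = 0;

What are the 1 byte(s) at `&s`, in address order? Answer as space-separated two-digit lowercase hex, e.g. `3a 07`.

19

type:4 = -7 → 0x9 << 0 → word 0x09
bank:1 = 1 → 0x1 << 4 → word 0x19
addr_hi:3 = 0 → 0x0 << 5 → word 0x19
word = 0x19 → little-endian bytes:
  [0]=0x19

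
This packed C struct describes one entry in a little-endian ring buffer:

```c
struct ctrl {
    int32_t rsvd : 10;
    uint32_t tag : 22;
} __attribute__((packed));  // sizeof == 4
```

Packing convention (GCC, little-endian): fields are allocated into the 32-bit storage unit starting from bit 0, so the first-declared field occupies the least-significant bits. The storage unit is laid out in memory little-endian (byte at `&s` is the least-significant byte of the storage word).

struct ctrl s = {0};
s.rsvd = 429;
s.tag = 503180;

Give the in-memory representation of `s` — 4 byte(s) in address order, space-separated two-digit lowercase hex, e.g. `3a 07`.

ad 31 b6 1e

rsvd:10 = 429 → 0x1ad << 0 → word 0x000001ad
tag:22 = 503180 → 0x7ad8c << 10 → word 0x1eb631ad
word = 0x1eb631ad → little-endian bytes:
  [0]=0xad  [1]=0x31  [2]=0xb6  [3]=0x1e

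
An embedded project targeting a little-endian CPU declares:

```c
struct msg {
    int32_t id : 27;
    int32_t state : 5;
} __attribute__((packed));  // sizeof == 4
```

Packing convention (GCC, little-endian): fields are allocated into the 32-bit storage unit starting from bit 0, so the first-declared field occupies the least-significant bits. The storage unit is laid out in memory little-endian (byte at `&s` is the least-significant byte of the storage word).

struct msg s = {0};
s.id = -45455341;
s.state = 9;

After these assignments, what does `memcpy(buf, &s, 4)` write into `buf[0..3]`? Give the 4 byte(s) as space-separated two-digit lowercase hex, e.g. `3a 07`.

id:27 = -45455341 → 0x54a6813 << 0 → word 0x054a6813
state:5 = 9 → 0x9 << 27 → word 0x4d4a6813
word = 0x4d4a6813 → little-endian bytes:
  [0]=0x13  [1]=0x68  [2]=0x4a  [3]=0x4d

13 68 4a 4d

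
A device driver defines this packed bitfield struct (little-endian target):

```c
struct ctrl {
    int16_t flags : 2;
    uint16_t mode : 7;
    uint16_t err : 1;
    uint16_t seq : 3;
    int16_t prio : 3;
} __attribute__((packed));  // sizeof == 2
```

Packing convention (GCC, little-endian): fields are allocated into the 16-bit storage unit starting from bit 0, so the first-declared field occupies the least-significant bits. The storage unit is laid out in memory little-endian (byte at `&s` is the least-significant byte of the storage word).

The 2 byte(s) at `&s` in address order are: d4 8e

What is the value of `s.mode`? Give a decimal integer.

[0]=0xd4 [1]=0x8e (little-endian) → word 0x8ed4
flags:2 @ bit 0 → (0x8ed4>>0)&0x3 = 0x0
mode:7 @ bit 2 → (0x8ed4>>2)&0x7f = 0x35  ←
err:1 @ bit 9 → (0x8ed4>>9)&0x1 = 0x1
seq:3 @ bit 10 → (0x8ed4>>10)&0x7 = 0x3
prio:3 @ bit 13 → (0x8ed4>>13)&0x7 = 0x4

53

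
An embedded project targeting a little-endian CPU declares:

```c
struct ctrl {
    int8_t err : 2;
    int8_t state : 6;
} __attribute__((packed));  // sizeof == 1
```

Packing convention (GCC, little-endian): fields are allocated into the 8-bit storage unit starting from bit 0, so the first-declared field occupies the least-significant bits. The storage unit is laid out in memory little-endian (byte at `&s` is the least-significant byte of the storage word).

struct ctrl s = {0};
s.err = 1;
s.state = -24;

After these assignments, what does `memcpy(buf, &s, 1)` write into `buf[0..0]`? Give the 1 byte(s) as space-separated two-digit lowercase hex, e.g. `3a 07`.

err (2b) val=1 bits=0x1 at bit 0: 0x01
state (6b) val=-24 bits=0x28 at bit 2: 0xa1
word = 0xa1 → little-endian bytes:
  [0]=0xa1

a1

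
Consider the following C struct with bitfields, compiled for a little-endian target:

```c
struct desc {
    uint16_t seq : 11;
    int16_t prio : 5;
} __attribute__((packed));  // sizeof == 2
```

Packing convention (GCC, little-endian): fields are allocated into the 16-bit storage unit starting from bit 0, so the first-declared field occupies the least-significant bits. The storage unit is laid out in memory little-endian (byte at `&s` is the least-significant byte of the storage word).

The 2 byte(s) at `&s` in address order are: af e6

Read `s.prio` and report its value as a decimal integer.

[0]=0xaf [1]=0xe6 (little-endian) → word 0xe6af
seq [0+:11] = (word>>0) & 0x7ff = 1711
prio [11+:5] = (word>>11) & 0x1f = 28  ←
prio signed 5b, MSB=1: 28 - 32 = -4

-4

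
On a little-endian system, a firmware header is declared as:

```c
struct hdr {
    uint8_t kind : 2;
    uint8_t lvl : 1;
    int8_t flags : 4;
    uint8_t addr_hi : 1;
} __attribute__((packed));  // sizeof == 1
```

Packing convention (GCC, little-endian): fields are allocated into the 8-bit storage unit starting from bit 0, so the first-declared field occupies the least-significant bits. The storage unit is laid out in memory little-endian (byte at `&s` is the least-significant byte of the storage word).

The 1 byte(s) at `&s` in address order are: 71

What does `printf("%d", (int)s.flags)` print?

-2

[0]=0x71 (little-endian) → word 0x71
kind:2 @ bit 0 → (0x71>>0)&0x3 = 0x1
lvl:1 @ bit 2 → (0x71>>2)&0x1 = 0x0
flags:4 @ bit 3 → (0x71>>3)&0xf = 0xe  ←
addr_hi:1 @ bit 7 → (0x71>>7)&0x1 = 0x0
flags signed 4b, MSB=1: 14 - 16 = -2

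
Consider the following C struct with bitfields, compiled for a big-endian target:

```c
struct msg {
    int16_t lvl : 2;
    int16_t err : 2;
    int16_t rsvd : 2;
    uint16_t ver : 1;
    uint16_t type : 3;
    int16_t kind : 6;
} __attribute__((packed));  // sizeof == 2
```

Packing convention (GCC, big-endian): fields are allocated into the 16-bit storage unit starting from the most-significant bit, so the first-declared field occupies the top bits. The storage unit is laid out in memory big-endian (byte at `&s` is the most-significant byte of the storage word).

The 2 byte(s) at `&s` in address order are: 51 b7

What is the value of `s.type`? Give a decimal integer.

[0]=0x51 [1]=0xb7 (big-endian) → word 0x51b7
lvl:2 @ bit 14 → (0x51b7>>14)&0x3 = 0x1
err:2 @ bit 12 → (0x51b7>>12)&0x3 = 0x1
rsvd:2 @ bit 10 → (0x51b7>>10)&0x3 = 0x0
ver:1 @ bit 9 → (0x51b7>>9)&0x1 = 0x0
type:3 @ bit 6 → (0x51b7>>6)&0x7 = 0x6  ←
kind:6 @ bit 0 → (0x51b7>>0)&0x3f = 0x37

6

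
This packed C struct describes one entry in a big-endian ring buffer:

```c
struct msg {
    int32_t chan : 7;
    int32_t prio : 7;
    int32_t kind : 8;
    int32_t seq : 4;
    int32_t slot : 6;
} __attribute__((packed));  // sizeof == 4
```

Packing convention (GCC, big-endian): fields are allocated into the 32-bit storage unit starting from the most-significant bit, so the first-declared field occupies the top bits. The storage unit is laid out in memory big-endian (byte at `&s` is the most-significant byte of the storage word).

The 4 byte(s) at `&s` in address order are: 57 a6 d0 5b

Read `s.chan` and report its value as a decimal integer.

[0]=0x57 [1]=0xa6 [2]=0xd0 [3]=0x5b (big-endian) → word 0x57a6d05b
chan:7 @ bit 25 → (0x57a6d05b>>25)&0x7f = 0x2b  ←
prio:7 @ bit 18 → (0x57a6d05b>>18)&0x7f = 0x69
kind:8 @ bit 10 → (0x57a6d05b>>10)&0xff = 0xb4
seq:4 @ bit 6 → (0x57a6d05b>>6)&0xf = 0x1
slot:6 @ bit 0 → (0x57a6d05b>>0)&0x3f = 0x1b
chan signed 7b, MSB=0: value = 43

43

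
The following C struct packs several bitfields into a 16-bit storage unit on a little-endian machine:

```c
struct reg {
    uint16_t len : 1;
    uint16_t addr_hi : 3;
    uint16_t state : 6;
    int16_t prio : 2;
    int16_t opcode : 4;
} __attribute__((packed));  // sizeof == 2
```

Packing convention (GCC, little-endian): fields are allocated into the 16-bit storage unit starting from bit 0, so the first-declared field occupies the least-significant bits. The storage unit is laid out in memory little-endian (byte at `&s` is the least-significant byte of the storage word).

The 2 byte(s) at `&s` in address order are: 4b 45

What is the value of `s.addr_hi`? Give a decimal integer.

5

[0]=0x4b [1]=0x45 (little-endian) → word 0x454b
len:1 @ bit 0 → (0x454b>>0)&0x1 = 0x1
addr_hi:3 @ bit 1 → (0x454b>>1)&0x7 = 0x5  ←
state:6 @ bit 4 → (0x454b>>4)&0x3f = 0x14
prio:2 @ bit 10 → (0x454b>>10)&0x3 = 0x1
opcode:4 @ bit 12 → (0x454b>>12)&0xf = 0x4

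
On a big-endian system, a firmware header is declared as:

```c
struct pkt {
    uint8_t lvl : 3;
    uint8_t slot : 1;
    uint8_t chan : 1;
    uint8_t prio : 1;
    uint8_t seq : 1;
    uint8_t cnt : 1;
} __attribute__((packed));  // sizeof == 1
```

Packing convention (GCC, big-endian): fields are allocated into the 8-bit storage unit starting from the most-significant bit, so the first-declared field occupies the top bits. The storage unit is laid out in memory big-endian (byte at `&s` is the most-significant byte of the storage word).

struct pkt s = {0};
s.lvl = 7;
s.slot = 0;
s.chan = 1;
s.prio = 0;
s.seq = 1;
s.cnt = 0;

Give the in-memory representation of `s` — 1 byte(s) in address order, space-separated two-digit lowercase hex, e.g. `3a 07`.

ea

[5+:3] lvl=7 & 0x7 = 0x7; word=0xe0
[4+:1] slot=0 & 0x1 = 0x0; word=0xe0
[3+:1] chan=1 & 0x1 = 0x1; word=0xe8
[2+:1] prio=0 & 0x1 = 0x0; word=0xe8
[1+:1] seq=1 & 0x1 = 0x1; word=0xea
[0+:1] cnt=0 & 0x1 = 0x0; word=0xea
word = 0xea → big-endian bytes:
  [0]=0xea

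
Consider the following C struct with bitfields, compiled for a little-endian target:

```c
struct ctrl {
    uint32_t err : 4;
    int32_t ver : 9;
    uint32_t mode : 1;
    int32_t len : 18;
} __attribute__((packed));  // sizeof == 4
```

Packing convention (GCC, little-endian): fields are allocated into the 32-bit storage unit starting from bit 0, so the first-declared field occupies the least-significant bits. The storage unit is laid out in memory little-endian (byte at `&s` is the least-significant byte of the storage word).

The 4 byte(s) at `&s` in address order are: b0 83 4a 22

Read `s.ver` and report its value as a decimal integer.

59

[0]=0xb0 [1]=0x83 [2]=0x4a [3]=0x22 (little-endian) → word 0x224a83b0
err:4 @ bit 0 → (0x224a83b0>>0)&0xf = 0x0
ver:9 @ bit 4 → (0x224a83b0>>4)&0x1ff = 0x3b  ←
mode:1 @ bit 13 → (0x224a83b0>>13)&0x1 = 0x0
len:18 @ bit 14 → (0x224a83b0>>14)&0x3ffff = 0x892a
ver signed 9b, MSB=0: value = 59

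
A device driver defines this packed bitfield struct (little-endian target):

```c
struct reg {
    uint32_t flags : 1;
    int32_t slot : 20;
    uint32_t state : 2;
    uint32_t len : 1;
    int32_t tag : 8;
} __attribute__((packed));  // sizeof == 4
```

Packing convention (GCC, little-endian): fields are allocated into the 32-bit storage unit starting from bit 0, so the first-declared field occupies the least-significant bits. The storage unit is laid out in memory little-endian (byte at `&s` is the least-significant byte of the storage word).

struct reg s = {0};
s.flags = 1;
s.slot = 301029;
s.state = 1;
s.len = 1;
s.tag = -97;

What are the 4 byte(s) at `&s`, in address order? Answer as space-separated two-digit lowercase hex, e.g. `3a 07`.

[0+:1] flags=1 & 0x1 = 0x1; word=0x00000001
[1+:20] slot=301029 & 0xfffff = 0x497e5; word=0x00092fcb
[21+:2] state=1 & 0x3 = 0x1; word=0x00292fcb
[23+:1] len=1 & 0x1 = 0x1; word=0x00a92fcb
[24+:8] tag=-97 & 0xff = 0x9f; word=0x9fa92fcb
word = 0x9fa92fcb → little-endian bytes:
  [0]=0xcb  [1]=0x2f  [2]=0xa9  [3]=0x9f

cb 2f a9 9f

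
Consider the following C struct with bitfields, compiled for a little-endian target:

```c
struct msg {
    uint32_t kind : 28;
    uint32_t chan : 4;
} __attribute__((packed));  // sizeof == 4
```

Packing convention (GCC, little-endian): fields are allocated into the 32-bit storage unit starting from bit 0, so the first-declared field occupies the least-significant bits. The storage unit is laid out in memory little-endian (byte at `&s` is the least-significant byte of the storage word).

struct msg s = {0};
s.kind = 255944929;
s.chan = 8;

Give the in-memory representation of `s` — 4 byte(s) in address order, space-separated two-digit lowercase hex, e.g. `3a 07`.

[0+:28] kind=255944929 & 0xfffffff = 0xf4168e1; word=0x0f4168e1
[28+:4] chan=8 & 0xf = 0x8; word=0x8f4168e1
word = 0x8f4168e1 → little-endian bytes:
  [0]=0xe1  [1]=0x68  [2]=0x41  [3]=0x8f

e1 68 41 8f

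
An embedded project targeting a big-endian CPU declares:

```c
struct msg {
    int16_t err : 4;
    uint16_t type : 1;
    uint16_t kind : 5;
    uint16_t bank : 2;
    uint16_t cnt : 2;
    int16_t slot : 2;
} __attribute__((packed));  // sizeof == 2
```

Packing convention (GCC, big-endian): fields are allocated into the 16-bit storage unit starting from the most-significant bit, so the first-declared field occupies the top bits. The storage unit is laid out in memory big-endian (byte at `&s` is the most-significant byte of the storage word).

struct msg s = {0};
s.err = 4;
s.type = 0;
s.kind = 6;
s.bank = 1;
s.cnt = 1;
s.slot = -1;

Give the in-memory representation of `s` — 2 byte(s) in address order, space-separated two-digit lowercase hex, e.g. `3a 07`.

41 97

err (4b) val=4 bits=0x4 at bit 12: 0x4000
type (1b) val=0 bits=0x0 at bit 11: 0x4000
kind (5b) val=6 bits=0x6 at bit 6: 0x4180
bank (2b) val=1 bits=0x1 at bit 4: 0x4190
cnt (2b) val=1 bits=0x1 at bit 2: 0x4194
slot (2b) val=-1 bits=0x3 at bit 0: 0x4197
word = 0x4197 → big-endian bytes:
  [0]=0x41  [1]=0x97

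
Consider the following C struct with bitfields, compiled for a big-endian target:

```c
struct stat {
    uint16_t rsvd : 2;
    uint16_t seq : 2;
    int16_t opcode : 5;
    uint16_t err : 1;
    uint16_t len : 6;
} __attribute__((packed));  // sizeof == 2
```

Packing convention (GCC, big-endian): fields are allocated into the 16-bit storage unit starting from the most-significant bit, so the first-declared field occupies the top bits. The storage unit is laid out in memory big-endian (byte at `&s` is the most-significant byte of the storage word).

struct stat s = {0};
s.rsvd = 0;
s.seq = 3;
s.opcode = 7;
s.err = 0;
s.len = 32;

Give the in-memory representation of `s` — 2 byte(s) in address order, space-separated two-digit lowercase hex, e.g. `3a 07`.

33 a0

[14+:2] rsvd=0 & 0x3 = 0x0; word=0x0000
[12+:2] seq=3 & 0x3 = 0x3; word=0x3000
[7+:5] opcode=7 & 0x1f = 0x7; word=0x3380
[6+:1] err=0 & 0x1 = 0x0; word=0x3380
[0+:6] len=32 & 0x3f = 0x20; word=0x33a0
word = 0x33a0 → big-endian bytes:
  [0]=0x33  [1]=0xa0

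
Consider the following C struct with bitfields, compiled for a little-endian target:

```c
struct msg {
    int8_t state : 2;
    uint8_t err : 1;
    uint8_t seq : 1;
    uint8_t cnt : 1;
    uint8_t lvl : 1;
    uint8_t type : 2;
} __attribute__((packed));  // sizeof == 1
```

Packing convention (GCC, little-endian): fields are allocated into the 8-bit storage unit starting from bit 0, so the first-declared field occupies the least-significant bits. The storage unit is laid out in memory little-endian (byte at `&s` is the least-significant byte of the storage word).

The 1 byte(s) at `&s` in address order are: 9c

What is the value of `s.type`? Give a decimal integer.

2

[0]=0x9c (little-endian) → word 0x9c
state:2 @ bit 0 → (0x9c>>0)&0x3 = 0x0
err:1 @ bit 2 → (0x9c>>2)&0x1 = 0x1
seq:1 @ bit 3 → (0x9c>>3)&0x1 = 0x1
cnt:1 @ bit 4 → (0x9c>>4)&0x1 = 0x1
lvl:1 @ bit 5 → (0x9c>>5)&0x1 = 0x0
type:2 @ bit 6 → (0x9c>>6)&0x3 = 0x2  ←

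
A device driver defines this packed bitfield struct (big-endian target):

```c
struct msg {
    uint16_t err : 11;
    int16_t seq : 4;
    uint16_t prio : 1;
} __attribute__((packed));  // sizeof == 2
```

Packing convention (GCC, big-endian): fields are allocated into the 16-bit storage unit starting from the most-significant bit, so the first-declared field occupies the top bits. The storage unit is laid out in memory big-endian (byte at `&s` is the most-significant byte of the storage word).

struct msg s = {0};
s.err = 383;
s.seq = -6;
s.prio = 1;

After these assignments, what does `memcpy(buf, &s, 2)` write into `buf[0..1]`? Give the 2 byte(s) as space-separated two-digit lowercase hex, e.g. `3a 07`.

[5+:11] err=383 & 0x7ff = 0x17f; word=0x2fe0
[1+:4] seq=-6 & 0xf = 0xa; word=0x2ff4
[0+:1] prio=1 & 0x1 = 0x1; word=0x2ff5
word = 0x2ff5 → big-endian bytes:
  [0]=0x2f  [1]=0xf5

2f f5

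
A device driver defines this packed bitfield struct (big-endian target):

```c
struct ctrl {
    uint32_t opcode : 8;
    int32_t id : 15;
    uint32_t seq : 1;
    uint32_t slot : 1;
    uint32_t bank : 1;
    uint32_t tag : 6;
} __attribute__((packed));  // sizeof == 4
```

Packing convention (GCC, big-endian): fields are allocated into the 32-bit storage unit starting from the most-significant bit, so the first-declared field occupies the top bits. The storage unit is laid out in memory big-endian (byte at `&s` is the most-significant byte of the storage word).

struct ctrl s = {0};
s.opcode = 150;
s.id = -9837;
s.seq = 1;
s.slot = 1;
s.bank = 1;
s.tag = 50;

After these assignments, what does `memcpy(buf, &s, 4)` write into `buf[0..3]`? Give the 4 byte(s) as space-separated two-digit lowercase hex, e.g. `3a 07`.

96 b3 27 f2

opcode:8 = 150 → 0x96 << 24 → word 0x96000000
id:15 = -9837 → 0x5993 << 9 → word 0x96b32600
seq:1 = 1 → 0x1 << 8 → word 0x96b32700
slot:1 = 1 → 0x1 << 7 → word 0x96b32780
bank:1 = 1 → 0x1 << 6 → word 0x96b327c0
tag:6 = 50 → 0x32 << 0 → word 0x96b327f2
word = 0x96b327f2 → big-endian bytes:
  [0]=0x96  [1]=0xb3  [2]=0x27  [3]=0xf2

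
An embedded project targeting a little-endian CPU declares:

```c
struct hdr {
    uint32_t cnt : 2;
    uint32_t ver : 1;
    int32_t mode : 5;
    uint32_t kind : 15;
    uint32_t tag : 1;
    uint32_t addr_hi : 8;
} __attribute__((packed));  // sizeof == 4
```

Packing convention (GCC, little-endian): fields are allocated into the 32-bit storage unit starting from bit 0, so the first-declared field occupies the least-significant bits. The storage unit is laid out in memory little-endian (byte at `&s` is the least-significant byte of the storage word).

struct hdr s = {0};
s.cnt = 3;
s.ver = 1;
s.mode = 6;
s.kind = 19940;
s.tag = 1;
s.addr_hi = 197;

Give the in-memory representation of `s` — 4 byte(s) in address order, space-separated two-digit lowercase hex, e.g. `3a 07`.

37 e4 cd c5

cnt (2b) val=3 bits=0x3 at bit 0: 0x00000003
ver (1b) val=1 bits=0x1 at bit 2: 0x00000007
mode (5b) val=6 bits=0x6 at bit 3: 0x00000037
kind (15b) val=19940 bits=0x4de4 at bit 8: 0x004de437
tag (1b) val=1 bits=0x1 at bit 23: 0x00cde437
addr_hi (8b) val=197 bits=0xc5 at bit 24: 0xc5cde437
word = 0xc5cde437 → little-endian bytes:
  [0]=0x37  [1]=0xe4  [2]=0xcd  [3]=0xc5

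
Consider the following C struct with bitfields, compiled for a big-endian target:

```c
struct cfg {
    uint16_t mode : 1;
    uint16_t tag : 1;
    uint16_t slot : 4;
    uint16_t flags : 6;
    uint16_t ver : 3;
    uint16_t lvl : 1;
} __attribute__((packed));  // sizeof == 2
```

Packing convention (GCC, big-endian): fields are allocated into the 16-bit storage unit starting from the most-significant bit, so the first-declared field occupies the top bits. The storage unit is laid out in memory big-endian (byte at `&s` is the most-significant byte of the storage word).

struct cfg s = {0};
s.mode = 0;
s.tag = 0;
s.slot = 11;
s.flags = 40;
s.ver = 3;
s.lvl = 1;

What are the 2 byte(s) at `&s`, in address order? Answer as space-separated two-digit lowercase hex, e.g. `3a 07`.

mode (1b) val=0 bits=0x0 at bit 15: 0x0000
tag (1b) val=0 bits=0x0 at bit 14: 0x0000
slot (4b) val=11 bits=0xb at bit 10: 0x2c00
flags (6b) val=40 bits=0x28 at bit 4: 0x2e80
ver (3b) val=3 bits=0x3 at bit 1: 0x2e86
lvl (1b) val=1 bits=0x1 at bit 0: 0x2e87
word = 0x2e87 → big-endian bytes:
  [0]=0x2e  [1]=0x87

2e 87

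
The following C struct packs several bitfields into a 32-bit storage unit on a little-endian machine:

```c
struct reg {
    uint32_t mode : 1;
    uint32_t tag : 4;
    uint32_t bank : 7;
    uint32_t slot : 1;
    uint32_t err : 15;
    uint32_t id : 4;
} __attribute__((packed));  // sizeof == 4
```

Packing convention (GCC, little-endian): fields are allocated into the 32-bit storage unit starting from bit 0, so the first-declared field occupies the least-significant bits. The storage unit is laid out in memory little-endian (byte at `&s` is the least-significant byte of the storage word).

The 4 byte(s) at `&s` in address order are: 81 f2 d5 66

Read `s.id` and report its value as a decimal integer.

[0]=0x81 [1]=0xf2 [2]=0xd5 [3]=0x66 (little-endian) → word 0x66d5f281
mode [0+:1] = (word>>0) & 0x1 = 1
tag [1+:4] = (word>>1) & 0xf = 0
bank [5+:7] = (word>>5) & 0x7f = 20
slot [12+:1] = (word>>12) & 0x1 = 1
err [13+:15] = (word>>13) & 0x7fff = 13999
id [28+:4] = (word>>28) & 0xf = 6  ←

6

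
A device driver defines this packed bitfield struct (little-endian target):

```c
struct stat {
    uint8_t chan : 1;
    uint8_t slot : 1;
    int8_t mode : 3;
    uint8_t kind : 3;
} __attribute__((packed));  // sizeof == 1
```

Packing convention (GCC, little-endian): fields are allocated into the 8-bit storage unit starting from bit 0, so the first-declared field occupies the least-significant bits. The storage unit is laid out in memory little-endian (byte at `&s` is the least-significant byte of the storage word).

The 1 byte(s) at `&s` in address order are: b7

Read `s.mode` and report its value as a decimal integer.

[0]=0xb7 (little-endian) → word 0xb7
chan [0+:1] = (word>>0) & 0x1 = 1
slot [1+:1] = (word>>1) & 0x1 = 1
mode [2+:3] = (word>>2) & 0x7 = 5  ←
kind [5+:3] = (word>>5) & 0x7 = 5
mode signed 3b, MSB=1: 5 - 8 = -3

-3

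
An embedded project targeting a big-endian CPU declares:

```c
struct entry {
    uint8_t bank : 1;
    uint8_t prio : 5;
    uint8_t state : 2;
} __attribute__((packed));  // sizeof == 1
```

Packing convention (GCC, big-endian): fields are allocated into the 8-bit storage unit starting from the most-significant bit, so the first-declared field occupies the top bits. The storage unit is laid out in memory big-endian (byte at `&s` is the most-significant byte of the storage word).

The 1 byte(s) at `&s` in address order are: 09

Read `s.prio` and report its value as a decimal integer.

2

[0]=0x09 (big-endian) → word 0x09
bank:1 @ bit 7 → (0x09>>7)&0x1 = 0x0
prio:5 @ bit 2 → (0x09>>2)&0x1f = 0x2  ←
state:2 @ bit 0 → (0x09>>0)&0x3 = 0x1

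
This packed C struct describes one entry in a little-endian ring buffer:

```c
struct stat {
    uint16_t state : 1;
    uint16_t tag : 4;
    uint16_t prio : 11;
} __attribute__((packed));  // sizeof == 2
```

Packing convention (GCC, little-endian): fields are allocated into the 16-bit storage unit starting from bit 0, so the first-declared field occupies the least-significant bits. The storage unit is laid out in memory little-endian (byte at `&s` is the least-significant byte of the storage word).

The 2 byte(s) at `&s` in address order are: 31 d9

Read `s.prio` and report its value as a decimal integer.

[0]=0x31 [1]=0xd9 (little-endian) → word 0xd931
state:1 @ bit 0 → (0xd931>>0)&0x1 = 0x1
tag:4 @ bit 1 → (0xd931>>1)&0xf = 0x8
prio:11 @ bit 5 → (0xd931>>5)&0x7ff = 0x6c9  ←

1737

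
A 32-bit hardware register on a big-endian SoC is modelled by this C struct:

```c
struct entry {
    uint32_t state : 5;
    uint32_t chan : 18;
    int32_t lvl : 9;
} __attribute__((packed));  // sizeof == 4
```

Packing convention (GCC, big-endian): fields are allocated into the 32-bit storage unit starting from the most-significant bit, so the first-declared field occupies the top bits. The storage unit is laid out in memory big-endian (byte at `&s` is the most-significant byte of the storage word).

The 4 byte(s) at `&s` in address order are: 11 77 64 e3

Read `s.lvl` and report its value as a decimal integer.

[0]=0x11 [1]=0x77 [2]=0x64 [3]=0xe3 (big-endian) → word 0x117764e3
state [27+:5] = (word>>27) & 0x1f = 2
chan [9+:18] = (word>>9) & 0x3ffff = 48050
lvl [0+:9] = (word>>0) & 0x1ff = 227  ←
lvl signed 9b, MSB=0: value = 227

227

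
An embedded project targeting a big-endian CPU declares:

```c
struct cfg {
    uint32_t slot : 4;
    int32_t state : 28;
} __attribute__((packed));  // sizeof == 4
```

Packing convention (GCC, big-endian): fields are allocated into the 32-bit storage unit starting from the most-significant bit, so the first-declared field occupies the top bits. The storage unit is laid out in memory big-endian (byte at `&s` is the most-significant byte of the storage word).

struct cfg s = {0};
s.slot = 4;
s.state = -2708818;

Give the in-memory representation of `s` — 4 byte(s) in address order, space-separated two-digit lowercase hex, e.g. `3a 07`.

[28+:4] slot=4 & 0xf = 0x4; word=0x40000000
[0+:28] state=-2708818 & 0xfffffff = 0xfd6aaae; word=0x4fd6aaae
word = 0x4fd6aaae → big-endian bytes:
  [0]=0x4f  [1]=0xd6  [2]=0xaa  [3]=0xae

4f d6 aa ae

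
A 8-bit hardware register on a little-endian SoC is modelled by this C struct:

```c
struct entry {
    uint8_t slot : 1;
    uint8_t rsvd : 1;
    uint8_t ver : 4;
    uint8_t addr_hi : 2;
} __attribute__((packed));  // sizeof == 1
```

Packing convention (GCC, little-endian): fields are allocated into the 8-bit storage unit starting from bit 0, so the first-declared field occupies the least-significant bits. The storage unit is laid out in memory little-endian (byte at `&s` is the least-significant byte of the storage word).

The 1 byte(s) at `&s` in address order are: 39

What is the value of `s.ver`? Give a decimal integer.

[0]=0x39 (little-endian) → word 0x39
slot [0+:1] = (word>>0) & 0x1 = 1
rsvd [1+:1] = (word>>1) & 0x1 = 0
ver [2+:4] = (word>>2) & 0xf = 14  ←
addr_hi [6+:2] = (word>>6) & 0x3 = 0

14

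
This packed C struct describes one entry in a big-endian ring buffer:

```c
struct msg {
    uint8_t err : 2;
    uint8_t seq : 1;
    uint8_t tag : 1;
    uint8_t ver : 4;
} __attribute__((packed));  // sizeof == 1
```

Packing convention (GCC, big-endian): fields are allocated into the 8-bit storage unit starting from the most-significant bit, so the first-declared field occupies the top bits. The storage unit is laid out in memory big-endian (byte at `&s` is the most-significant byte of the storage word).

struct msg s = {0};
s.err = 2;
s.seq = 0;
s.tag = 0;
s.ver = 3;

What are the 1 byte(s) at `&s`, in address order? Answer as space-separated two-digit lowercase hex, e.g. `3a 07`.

83

[6+:2] err=2 & 0x3 = 0x2; word=0x80
[5+:1] seq=0 & 0x1 = 0x0; word=0x80
[4+:1] tag=0 & 0x1 = 0x0; word=0x80
[0+:4] ver=3 & 0xf = 0x3; word=0x83
word = 0x83 → big-endian bytes:
  [0]=0x83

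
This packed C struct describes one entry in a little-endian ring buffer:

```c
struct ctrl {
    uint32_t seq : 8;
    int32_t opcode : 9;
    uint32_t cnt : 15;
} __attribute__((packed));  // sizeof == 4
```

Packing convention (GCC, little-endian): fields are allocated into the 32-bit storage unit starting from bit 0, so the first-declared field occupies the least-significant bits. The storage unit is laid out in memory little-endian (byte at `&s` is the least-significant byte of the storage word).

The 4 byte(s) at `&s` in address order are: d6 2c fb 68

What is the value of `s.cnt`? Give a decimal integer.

[0]=0xd6 [1]=0x2c [2]=0xfb [3]=0x68 (little-endian) → word 0x68fb2cd6
seq [0+:8] = (word>>0) & 0xff = 214
opcode [8+:9] = (word>>8) & 0x1ff = 300
cnt [17+:15] = (word>>17) & 0x7fff = 13437  ←

13437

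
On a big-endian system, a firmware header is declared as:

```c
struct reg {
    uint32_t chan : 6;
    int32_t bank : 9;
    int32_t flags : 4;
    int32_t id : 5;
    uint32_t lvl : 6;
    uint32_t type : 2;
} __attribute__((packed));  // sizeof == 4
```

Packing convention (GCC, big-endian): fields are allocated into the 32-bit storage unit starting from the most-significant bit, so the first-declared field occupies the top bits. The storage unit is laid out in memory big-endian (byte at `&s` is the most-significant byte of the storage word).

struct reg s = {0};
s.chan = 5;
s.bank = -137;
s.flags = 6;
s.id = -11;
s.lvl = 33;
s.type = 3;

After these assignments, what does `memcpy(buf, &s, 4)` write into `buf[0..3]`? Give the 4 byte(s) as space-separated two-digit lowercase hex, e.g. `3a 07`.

[26+:6] chan=5 & 0x3f = 0x5; word=0x14000000
[17+:9] bank=-137 & 0x1ff = 0x177; word=0x16ee0000
[13+:4] flags=6 & 0xf = 0x6; word=0x16eec000
[8+:5] id=-11 & 0x1f = 0x15; word=0x16eed500
[2+:6] lvl=33 & 0x3f = 0x21; word=0x16eed584
[0+:2] type=3 & 0x3 = 0x3; word=0x16eed587
word = 0x16eed587 → big-endian bytes:
  [0]=0x16  [1]=0xee  [2]=0xd5  [3]=0x87

16 ee d5 87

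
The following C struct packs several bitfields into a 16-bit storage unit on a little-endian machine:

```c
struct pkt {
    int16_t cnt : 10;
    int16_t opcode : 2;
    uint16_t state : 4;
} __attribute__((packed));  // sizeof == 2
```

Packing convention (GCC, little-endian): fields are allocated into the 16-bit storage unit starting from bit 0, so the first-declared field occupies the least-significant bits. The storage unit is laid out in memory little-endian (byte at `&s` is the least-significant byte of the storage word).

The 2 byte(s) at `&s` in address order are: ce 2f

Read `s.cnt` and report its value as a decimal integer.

[0]=0xce [1]=0x2f (little-endian) → word 0x2fce
cnt [0+:10] = (word>>0) & 0x3ff = 974  ←
opcode [10+:2] = (word>>10) & 0x3 = 3
state [12+:4] = (word>>12) & 0xf = 2
cnt signed 10b, MSB=1: 974 - 1024 = -50

-50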